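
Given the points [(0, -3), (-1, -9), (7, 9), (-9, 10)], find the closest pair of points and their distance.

Computing all pairwise distances among 4 points:

d((0, -3), (-1, -9)) = 6.0828 <-- minimum
d((0, -3), (7, 9)) = 13.8924
d((0, -3), (-9, 10)) = 15.8114
d((-1, -9), (7, 9)) = 19.6977
d((-1, -9), (-9, 10)) = 20.6155
d((7, 9), (-9, 10)) = 16.0312

Closest pair: (0, -3) and (-1, -9) with distance 6.0828

The closest pair is (0, -3) and (-1, -9) with Euclidean distance 6.0828. For 4 points, brute-force pairwise comparison is shown above. For large n, the divide-and-conquer algorithm (sort by x, recurse on halves, check the dividing strip) achieves O(n log n).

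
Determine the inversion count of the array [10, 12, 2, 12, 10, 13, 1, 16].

Finding inversions in [10, 12, 2, 12, 10, 13, 1, 16]:

(0, 2): arr[0]=10 > arr[2]=2
(0, 6): arr[0]=10 > arr[6]=1
(1, 2): arr[1]=12 > arr[2]=2
(1, 4): arr[1]=12 > arr[4]=10
(1, 6): arr[1]=12 > arr[6]=1
(2, 6): arr[2]=2 > arr[6]=1
(3, 4): arr[3]=12 > arr[4]=10
(3, 6): arr[3]=12 > arr[6]=1
(4, 6): arr[4]=10 > arr[6]=1
(5, 6): arr[5]=13 > arr[6]=1

Total inversions: 10

The array has 10 inversion(s): (0,2), (0,6), (1,2), (1,4), (1,6), (2,6), (3,4), (3,6), (4,6), (5,6). Each pair (i,j) satisfies i < j and arr[i] > arr[j].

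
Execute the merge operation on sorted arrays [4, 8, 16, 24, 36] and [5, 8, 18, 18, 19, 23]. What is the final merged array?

Merging process:

Compare 4 vs 5: take 4 from left. Merged: [4]
Compare 8 vs 5: take 5 from right. Merged: [4, 5]
Compare 8 vs 8: take 8 from left. Merged: [4, 5, 8]
Compare 16 vs 8: take 8 from right. Merged: [4, 5, 8, 8]
Compare 16 vs 18: take 16 from left. Merged: [4, 5, 8, 8, 16]
Compare 24 vs 18: take 18 from right. Merged: [4, 5, 8, 8, 16, 18]
Compare 24 vs 18: take 18 from right. Merged: [4, 5, 8, 8, 16, 18, 18]
Compare 24 vs 19: take 19 from right. Merged: [4, 5, 8, 8, 16, 18, 18, 19]
Compare 24 vs 23: take 23 from right. Merged: [4, 5, 8, 8, 16, 18, 18, 19, 23]
Append remaining from left: [24, 36]. Merged: [4, 5, 8, 8, 16, 18, 18, 19, 23, 24, 36]

Final merged array: [4, 5, 8, 8, 16, 18, 18, 19, 23, 24, 36]
Total comparisons: 9

The merged array is [4, 5, 8, 8, 16, 18, 18, 19, 23, 24, 36], requiring 9 comparisons. The merge step runs in O(n) time where n is the total number of elements.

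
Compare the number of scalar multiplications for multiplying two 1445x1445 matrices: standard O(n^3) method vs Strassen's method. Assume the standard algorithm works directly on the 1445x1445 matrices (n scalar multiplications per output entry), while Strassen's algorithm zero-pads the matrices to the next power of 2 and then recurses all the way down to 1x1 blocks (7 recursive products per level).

Matrix multiplication for 1445x1445 matrices:

Strassen's algorithm requires power-of-2 dimensions. Pad 1445x1445 to 2048x2048 (next power of 2).

Standard algorithm: 1445^3 = 3017196125 multiplications
Strassen's algorithm: 7^(log2(2048)) = 7^11 = 1977326743 multiplications
Savings: 3017196125 - 1977326743 = 1039869382 multiplications

Standard: 3017196125 multiplications (1445^3). Strassen: 1977326743 multiplications (7^11, after padding to 2048x2048). Strassen reduces 8 recursive multiplications to 7 at each level.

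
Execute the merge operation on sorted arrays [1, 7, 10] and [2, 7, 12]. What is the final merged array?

Merging process:

Compare 1 vs 2: take 1 from left. Merged: [1]
Compare 7 vs 2: take 2 from right. Merged: [1, 2]
Compare 7 vs 7: take 7 from left. Merged: [1, 2, 7]
Compare 10 vs 7: take 7 from right. Merged: [1, 2, 7, 7]
Compare 10 vs 12: take 10 from left. Merged: [1, 2, 7, 7, 10]
Append remaining from right: [12]. Merged: [1, 2, 7, 7, 10, 12]

Final merged array: [1, 2, 7, 7, 10, 12]
Total comparisons: 5

The merged array is [1, 2, 7, 7, 10, 12], requiring 5 comparisons. The merge step runs in O(n) time where n is the total number of elements.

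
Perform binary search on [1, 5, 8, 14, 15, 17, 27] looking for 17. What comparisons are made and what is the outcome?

Binary search for 17 in [1, 5, 8, 14, 15, 17, 27]:

lo=0, hi=6, mid=3, arr[mid]=14 -> 14 < 17, search right half
lo=4, hi=6, mid=5, arr[mid]=17 -> Found target at index 5!

Binary search finds 17 at index 5 after 2 comparisons. The search repeatedly halves the search space by comparing with the middle element.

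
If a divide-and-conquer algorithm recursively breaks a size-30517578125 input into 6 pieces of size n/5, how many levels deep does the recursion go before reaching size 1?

For divide and conquer with division factor 5:

Problem sizes at each level:
Level 0: 30517578125
Level 1: 6103515625
Level 2: 1220703125
Level 3: 244140625
Level 4: 48828125
Level 5: 9765625
Level 6: 1953125
Level 7: 390625
Level 8: 78125
Level 9: 15625
Level 10: 3125
Level 11: 625
Level 12: 125
Level 13: 25
Level 14: 5
Level 15: 1

The root is level 0 and the size-1 base case is level 15 (the tree spans levels 0 through 15, i.e. 16 levels counting the root), so the depth is the number of divisions: log_5(30517578125) = 15

The recursion tree depth is log_5(30517578125) = 15. At each level, the problem size is divided by 5, so it takes 15 divisions to reduce to a base case of size 1. The algorithm makes 6 recursive calls at each level.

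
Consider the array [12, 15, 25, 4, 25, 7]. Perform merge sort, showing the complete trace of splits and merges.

Merge sort trace:

Split: [12, 15, 25, 4, 25, 7] -> [12, 15, 25] and [4, 25, 7]
  Split: [12, 15, 25] -> [12] and [15, 25]
    Split: [15, 25] -> [15] and [25]
    Merge: [15] + [25] -> [15, 25]
  Merge: [12] + [15, 25] -> [12, 15, 25]
  Split: [4, 25, 7] -> [4] and [25, 7]
    Split: [25, 7] -> [25] and [7]
    Merge: [25] + [7] -> [7, 25]
  Merge: [4] + [7, 25] -> [4, 7, 25]
Merge: [12, 15, 25] + [4, 7, 25] -> [4, 7, 12, 15, 25, 25]

Final sorted array: [4, 7, 12, 15, 25, 25]

The merge sort proceeds by recursively splitting the array and merging sorted halves.
After all merges, the sorted array is [4, 7, 12, 15, 25, 25].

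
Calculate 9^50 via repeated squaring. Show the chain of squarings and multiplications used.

Computing 9^50 by squaring (build up from 9^1; each line after the first costs one multiplication):

9^1 = 9
9^2 = (9^1)^2 = 9^2 = 81
9^3 = 9 * 9^2 = 9 * 81 = 729
9^6 = (9^3)^2 = 729^2 = 531441
9^12 = (9^6)^2 = 531441^2 = 282429536481
9^24 = (9^12)^2 = 282429536481^2 = 79766443076872509863361
9^25 = 9 * 9^24 = 9 * 79766443076872509863361 = 717897987691852588770249
9^50 = (9^25)^2 = 717897987691852588770249^2 = 515377520732011331036461129765621272702107522001

Result: 515377520732011331036461129765621272702107522001
Multiplications needed: 7 (7 lines after 9^1)

9^50 = 515377520732011331036461129765621272702107522001. Using exponentiation by squaring, this requires 7 multiplications. The key idea: if the exponent is even, square the half-power; if odd, multiply by the base once.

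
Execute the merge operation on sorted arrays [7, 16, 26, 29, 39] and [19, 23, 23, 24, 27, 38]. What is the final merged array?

Merging process:

Compare 7 vs 19: take 7 from left. Merged: [7]
Compare 16 vs 19: take 16 from left. Merged: [7, 16]
Compare 26 vs 19: take 19 from right. Merged: [7, 16, 19]
Compare 26 vs 23: take 23 from right. Merged: [7, 16, 19, 23]
Compare 26 vs 23: take 23 from right. Merged: [7, 16, 19, 23, 23]
Compare 26 vs 24: take 24 from right. Merged: [7, 16, 19, 23, 23, 24]
Compare 26 vs 27: take 26 from left. Merged: [7, 16, 19, 23, 23, 24, 26]
Compare 29 vs 27: take 27 from right. Merged: [7, 16, 19, 23, 23, 24, 26, 27]
Compare 29 vs 38: take 29 from left. Merged: [7, 16, 19, 23, 23, 24, 26, 27, 29]
Compare 39 vs 38: take 38 from right. Merged: [7, 16, 19, 23, 23, 24, 26, 27, 29, 38]
Append remaining from left: [39]. Merged: [7, 16, 19, 23, 23, 24, 26, 27, 29, 38, 39]

Final merged array: [7, 16, 19, 23, 23, 24, 26, 27, 29, 38, 39]
Total comparisons: 10

The merged array is [7, 16, 19, 23, 23, 24, 26, 27, 29, 38, 39], requiring 10 comparisons. The merge step runs in O(n) time where n is the total number of elements.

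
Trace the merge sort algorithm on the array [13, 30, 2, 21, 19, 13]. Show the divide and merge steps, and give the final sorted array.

Merge sort trace:

Split: [13, 30, 2, 21, 19, 13] -> [13, 30, 2] and [21, 19, 13]
  Split: [13, 30, 2] -> [13] and [30, 2]
    Split: [30, 2] -> [30] and [2]
    Merge: [30] + [2] -> [2, 30]
  Merge: [13] + [2, 30] -> [2, 13, 30]
  Split: [21, 19, 13] -> [21] and [19, 13]
    Split: [19, 13] -> [19] and [13]
    Merge: [19] + [13] -> [13, 19]
  Merge: [21] + [13, 19] -> [13, 19, 21]
Merge: [2, 13, 30] + [13, 19, 21] -> [2, 13, 13, 19, 21, 30]

Final sorted array: [2, 13, 13, 19, 21, 30]

The merge sort proceeds by recursively splitting the array and merging sorted halves.
After all merges, the sorted array is [2, 13, 13, 19, 21, 30].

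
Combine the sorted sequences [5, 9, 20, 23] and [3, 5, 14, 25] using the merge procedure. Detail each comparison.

Merging process:

Compare 5 vs 3: take 3 from right. Merged: [3]
Compare 5 vs 5: take 5 from left. Merged: [3, 5]
Compare 9 vs 5: take 5 from right. Merged: [3, 5, 5]
Compare 9 vs 14: take 9 from left. Merged: [3, 5, 5, 9]
Compare 20 vs 14: take 14 from right. Merged: [3, 5, 5, 9, 14]
Compare 20 vs 25: take 20 from left. Merged: [3, 5, 5, 9, 14, 20]
Compare 23 vs 25: take 23 from left. Merged: [3, 5, 5, 9, 14, 20, 23]
Append remaining from right: [25]. Merged: [3, 5, 5, 9, 14, 20, 23, 25]

Final merged array: [3, 5, 5, 9, 14, 20, 23, 25]
Total comparisons: 7

The merged array is [3, 5, 5, 9, 14, 20, 23, 25], requiring 7 comparisons. The merge step runs in O(n) time where n is the total number of elements.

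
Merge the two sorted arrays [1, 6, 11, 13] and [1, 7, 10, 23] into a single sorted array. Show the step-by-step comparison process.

Merging process:

Compare 1 vs 1: take 1 from left. Merged: [1]
Compare 6 vs 1: take 1 from right. Merged: [1, 1]
Compare 6 vs 7: take 6 from left. Merged: [1, 1, 6]
Compare 11 vs 7: take 7 from right. Merged: [1, 1, 6, 7]
Compare 11 vs 10: take 10 from right. Merged: [1, 1, 6, 7, 10]
Compare 11 vs 23: take 11 from left. Merged: [1, 1, 6, 7, 10, 11]
Compare 13 vs 23: take 13 from left. Merged: [1, 1, 6, 7, 10, 11, 13]
Append remaining from right: [23]. Merged: [1, 1, 6, 7, 10, 11, 13, 23]

Final merged array: [1, 1, 6, 7, 10, 11, 13, 23]
Total comparisons: 7

The merged array is [1, 1, 6, 7, 10, 11, 13, 23], requiring 7 comparisons. The merge step runs in O(n) time where n is the total number of elements.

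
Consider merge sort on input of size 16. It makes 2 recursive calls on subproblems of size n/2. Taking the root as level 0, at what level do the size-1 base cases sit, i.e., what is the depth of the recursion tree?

For divide and conquer with division factor 2:

Problem sizes at each level:
Level 0: 16
Level 1: 8
Level 2: 4
Level 3: 2
Level 4: 1

The root is level 0 and the size-1 base case is level 4 (the tree spans levels 0 through 4, i.e. 5 levels counting the root), so the depth is the number of divisions: log_2(16) = 4

The recursion tree depth is log_2(16) = 4. At each level, the problem size is divided by 2, so it takes 4 divisions to reduce to a base case of size 1. The algorithm makes 2 recursive calls at each level.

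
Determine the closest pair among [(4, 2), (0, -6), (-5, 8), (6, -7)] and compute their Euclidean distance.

Computing all pairwise distances among 4 points:

d((4, 2), (0, -6)) = 8.9443
d((4, 2), (-5, 8)) = 10.8167
d((4, 2), (6, -7)) = 9.2195
d((0, -6), (-5, 8)) = 14.8661
d((0, -6), (6, -7)) = 6.0828 <-- minimum
d((-5, 8), (6, -7)) = 18.6011

Closest pair: (0, -6) and (6, -7) with distance 6.0828

The closest pair is (0, -6) and (6, -7) with Euclidean distance 6.0828. For 4 points, brute-force pairwise comparison is shown above. For large n, the divide-and-conquer algorithm (sort by x, recurse on halves, check the dividing strip) achieves O(n log n).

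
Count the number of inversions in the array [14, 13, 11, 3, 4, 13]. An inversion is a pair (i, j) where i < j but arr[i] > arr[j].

Finding inversions in [14, 13, 11, 3, 4, 13]:

(0, 1): arr[0]=14 > arr[1]=13
(0, 2): arr[0]=14 > arr[2]=11
(0, 3): arr[0]=14 > arr[3]=3
(0, 4): arr[0]=14 > arr[4]=4
(0, 5): arr[0]=14 > arr[5]=13
(1, 2): arr[1]=13 > arr[2]=11
(1, 3): arr[1]=13 > arr[3]=3
(1, 4): arr[1]=13 > arr[4]=4
(2, 3): arr[2]=11 > arr[3]=3
(2, 4): arr[2]=11 > arr[4]=4

Total inversions: 10

The array has 10 inversion(s): (0,1), (0,2), (0,3), (0,4), (0,5), (1,2), (1,3), (1,4), (2,3), (2,4). Each pair (i,j) satisfies i < j and arr[i] > arr[j].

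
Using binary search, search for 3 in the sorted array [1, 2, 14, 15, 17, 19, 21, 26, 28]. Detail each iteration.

Binary search for 3 in [1, 2, 14, 15, 17, 19, 21, 26, 28]:

lo=0, hi=8, mid=4, arr[mid]=17 -> 17 > 3, search left half
lo=0, hi=3, mid=1, arr[mid]=2 -> 2 < 3, search right half
lo=2, hi=3, mid=2, arr[mid]=14 -> 14 > 3, search left half
lo=2 > hi=1, target 3 not found

Binary search determines that 3 is not in the array after 3 comparisons. The search space was exhausted without finding the target.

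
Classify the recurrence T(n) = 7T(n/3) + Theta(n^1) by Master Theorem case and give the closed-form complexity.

Master Theorem for T(n) = 7T(n/3) + O(n^1):

a = 7, b = 3, c = 1
log_b(a) = log_3(7) = 1.7712

Case 1: c = 1 < log_3(7) = 1.7712
T(n) = O(n^(log_3 7))

For T(n) = 7T(n/3) + O(n^1): log_3(7) = 1.7712. This is Case 1 of the Master Theorem (c < log_b(a), work dominated by leaves), giving O(n^(log_3 7)).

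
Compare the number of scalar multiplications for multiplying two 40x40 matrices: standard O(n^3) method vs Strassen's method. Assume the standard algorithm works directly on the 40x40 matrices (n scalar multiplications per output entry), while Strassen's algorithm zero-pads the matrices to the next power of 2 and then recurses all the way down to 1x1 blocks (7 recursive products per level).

Matrix multiplication for 40x40 matrices:

Strassen's algorithm requires power-of-2 dimensions. Pad 40x40 to 64x64 (next power of 2).

Standard algorithm: 40^3 = 64000 multiplications
Strassen's algorithm: 7^(log2(64)) = 7^6 = 117649 multiplications
Difference: 64000 - 117649 = -53649 (Strassen uses MORE here due to padding overhead — for small or just-over-power-of-2 n, padding can outweigh the per-level savings)

Standard: 64000 multiplications (40^3). Strassen: 117649 multiplications (7^6, after padding to 64x64). Strassen reduces 8 recursive multiplications to 7 at each level.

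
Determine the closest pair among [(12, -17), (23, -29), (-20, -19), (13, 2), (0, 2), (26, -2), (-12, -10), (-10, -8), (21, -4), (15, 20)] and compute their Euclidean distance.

Computing all pairwise distances among 10 points:

d((12, -17), (23, -29)) = 16.2788
d((12, -17), (-20, -19)) = 32.0624
d((12, -17), (13, 2)) = 19.0263
d((12, -17), (0, 2)) = 22.4722
d((12, -17), (26, -2)) = 20.5183
d((12, -17), (-12, -10)) = 25.0
d((12, -17), (-10, -8)) = 23.7697
d((12, -17), (21, -4)) = 15.8114
d((12, -17), (15, 20)) = 37.1214
d((23, -29), (-20, -19)) = 44.1475
d((23, -29), (13, 2)) = 32.573
d((23, -29), (0, 2)) = 38.6005
d((23, -29), (26, -2)) = 27.1662
d((23, -29), (-12, -10)) = 39.8246
d((23, -29), (-10, -8)) = 39.1152
d((23, -29), (21, -4)) = 25.0799
d((23, -29), (15, 20)) = 49.6488
d((-20, -19), (13, 2)) = 39.1152
d((-20, -19), (0, 2)) = 29.0
d((-20, -19), (26, -2)) = 49.0408
d((-20, -19), (-12, -10)) = 12.0416
d((-20, -19), (-10, -8)) = 14.8661
d((-20, -19), (21, -4)) = 43.6578
d((-20, -19), (15, 20)) = 52.4023
d((13, 2), (0, 2)) = 13.0
d((13, 2), (26, -2)) = 13.6015
d((13, 2), (-12, -10)) = 27.7308
d((13, 2), (-10, -8)) = 25.0799
d((13, 2), (21, -4)) = 10.0
d((13, 2), (15, 20)) = 18.1108
d((0, 2), (26, -2)) = 26.3059
d((0, 2), (-12, -10)) = 16.9706
d((0, 2), (-10, -8)) = 14.1421
d((0, 2), (21, -4)) = 21.8403
d((0, 2), (15, 20)) = 23.4307
d((26, -2), (-12, -10)) = 38.833
d((26, -2), (-10, -8)) = 36.4966
d((26, -2), (21, -4)) = 5.3852
d((26, -2), (15, 20)) = 24.5967
d((-12, -10), (-10, -8)) = 2.8284 <-- minimum
d((-12, -10), (21, -4)) = 33.541
d((-12, -10), (15, 20)) = 40.3609
d((-10, -8), (21, -4)) = 31.257
d((-10, -8), (15, 20)) = 37.5366
d((21, -4), (15, 20)) = 24.7386

Closest pair: (-12, -10) and (-10, -8) with distance 2.8284

The closest pair is (-12, -10) and (-10, -8) with Euclidean distance 2.8284. For 10 points, brute-force pairwise comparison is shown above. For large n, the divide-and-conquer algorithm (sort by x, recurse on halves, check the dividing strip) achieves O(n log n).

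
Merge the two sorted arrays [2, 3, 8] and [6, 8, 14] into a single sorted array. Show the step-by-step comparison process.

Merging process:

Compare 2 vs 6: take 2 from left. Merged: [2]
Compare 3 vs 6: take 3 from left. Merged: [2, 3]
Compare 8 vs 6: take 6 from right. Merged: [2, 3, 6]
Compare 8 vs 8: take 8 from left. Merged: [2, 3, 6, 8]
Append remaining from right: [8, 14]. Merged: [2, 3, 6, 8, 8, 14]

Final merged array: [2, 3, 6, 8, 8, 14]
Total comparisons: 4

The merged array is [2, 3, 6, 8, 8, 14], requiring 4 comparisons. The merge step runs in O(n) time where n is the total number of elements.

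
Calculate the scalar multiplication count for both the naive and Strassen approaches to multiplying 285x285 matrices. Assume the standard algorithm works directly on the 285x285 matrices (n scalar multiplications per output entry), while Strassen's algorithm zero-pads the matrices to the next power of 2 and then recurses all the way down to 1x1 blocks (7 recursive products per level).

Matrix multiplication for 285x285 matrices:

Strassen's algorithm requires power-of-2 dimensions. Pad 285x285 to 512x512 (next power of 2).

Standard algorithm: 285^3 = 23149125 multiplications
Strassen's algorithm: 7^(log2(512)) = 7^9 = 40353607 multiplications
Difference: 23149125 - 40353607 = -17204482 (Strassen uses MORE here due to padding overhead — for small or just-over-power-of-2 n, padding can outweigh the per-level savings)

Standard: 23149125 multiplications (285^3). Strassen: 40353607 multiplications (7^9, after padding to 512x512). Strassen reduces 8 recursive multiplications to 7 at each level.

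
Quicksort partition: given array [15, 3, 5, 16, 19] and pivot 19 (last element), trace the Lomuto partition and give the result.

Lomuto partition with pivot = 19:

Initial array: [15, 3, 5, 16, 19]

arr[0]=15 <= 19: swap with position 0, array becomes [15, 3, 5, 16, 19]
arr[1]=3 <= 19: swap with position 1, array becomes [15, 3, 5, 16, 19]
arr[2]=5 <= 19: swap with position 2, array becomes [15, 3, 5, 16, 19]
arr[3]=16 <= 19: swap with position 3, array becomes [15, 3, 5, 16, 19]

Place pivot at position 4: [15, 3, 5, 16, 19]
Pivot position: 4

After partitioning with pivot 19, the array becomes [15, 3, 5, 16, 19]. The pivot is placed at index 4. All elements to the left of the pivot are <= 19, and all elements to the right are > 19.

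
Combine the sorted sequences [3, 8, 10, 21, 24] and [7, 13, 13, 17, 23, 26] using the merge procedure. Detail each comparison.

Merging process:

Compare 3 vs 7: take 3 from left. Merged: [3]
Compare 8 vs 7: take 7 from right. Merged: [3, 7]
Compare 8 vs 13: take 8 from left. Merged: [3, 7, 8]
Compare 10 vs 13: take 10 from left. Merged: [3, 7, 8, 10]
Compare 21 vs 13: take 13 from right. Merged: [3, 7, 8, 10, 13]
Compare 21 vs 13: take 13 from right. Merged: [3, 7, 8, 10, 13, 13]
Compare 21 vs 17: take 17 from right. Merged: [3, 7, 8, 10, 13, 13, 17]
Compare 21 vs 23: take 21 from left. Merged: [3, 7, 8, 10, 13, 13, 17, 21]
Compare 24 vs 23: take 23 from right. Merged: [3, 7, 8, 10, 13, 13, 17, 21, 23]
Compare 24 vs 26: take 24 from left. Merged: [3, 7, 8, 10, 13, 13, 17, 21, 23, 24]
Append remaining from right: [26]. Merged: [3, 7, 8, 10, 13, 13, 17, 21, 23, 24, 26]

Final merged array: [3, 7, 8, 10, 13, 13, 17, 21, 23, 24, 26]
Total comparisons: 10

The merged array is [3, 7, 8, 10, 13, 13, 17, 21, 23, 24, 26], requiring 10 comparisons. The merge step runs in O(n) time where n is the total number of elements.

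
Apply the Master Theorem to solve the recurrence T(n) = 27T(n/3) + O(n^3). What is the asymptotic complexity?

Master Theorem for T(n) = 27T(n/3) + O(n^3):

a = 27, b = 3, c = 3
log_b(a) = log_3(27) = 3.0000

Case 2: c = 3 = log_3(27) = 3.0000
T(n) = O(n^3 log n) = O(n^3 log n)

For T(n) = 27T(n/3) + O(n^3): log_3(27) = 3.0000. This is Case 2 of the Master Theorem (c = log_b(a), equal work at all levels), giving O(n^3 log n).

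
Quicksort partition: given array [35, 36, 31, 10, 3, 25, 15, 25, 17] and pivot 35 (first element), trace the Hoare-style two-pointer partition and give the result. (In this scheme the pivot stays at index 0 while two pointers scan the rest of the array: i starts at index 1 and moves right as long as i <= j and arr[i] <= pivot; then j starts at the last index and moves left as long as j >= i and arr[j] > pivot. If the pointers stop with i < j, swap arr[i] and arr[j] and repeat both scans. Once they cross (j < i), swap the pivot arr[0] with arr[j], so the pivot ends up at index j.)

Hoare-style two-pointer partition with pivot = 35:

Initial array: [35, 36, 31, 10, 3, 25, 15, 25, 17]

Pointers start at i = 1, j = 8.
i stops at index 1 (arr[1]=36 > 35), j stops at index 8 (arr[8]=17 <= 35): swap arr[1] and arr[8], array becomes [35, 17, 31, 10, 3, 25, 15, 25, 36]
i ends at 8, j ends at 7: the pointers have crossed (j < i), so scanning stops.

Swap pivot arr[0] with arr[7] to place pivot at position 7: [25, 17, 31, 10, 3, 25, 15, 35, 36]
Pivot position: 7

After partitioning with pivot 35, the array becomes [25, 17, 31, 10, 3, 25, 15, 35, 36]. The pivot is placed at index 7. All elements to the left of the pivot are <= 35, and all elements to the right are > 35.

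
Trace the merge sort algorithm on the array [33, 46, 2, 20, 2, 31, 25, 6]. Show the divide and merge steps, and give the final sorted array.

Merge sort trace:

Split: [33, 46, 2, 20, 2, 31, 25, 6] -> [33, 46, 2, 20] and [2, 31, 25, 6]
  Split: [33, 46, 2, 20] -> [33, 46] and [2, 20]
    Split: [33, 46] -> [33] and [46]
    Merge: [33] + [46] -> [33, 46]
    Split: [2, 20] -> [2] and [20]
    Merge: [2] + [20] -> [2, 20]
  Merge: [33, 46] + [2, 20] -> [2, 20, 33, 46]
  Split: [2, 31, 25, 6] -> [2, 31] and [25, 6]
    Split: [2, 31] -> [2] and [31]
    Merge: [2] + [31] -> [2, 31]
    Split: [25, 6] -> [25] and [6]
    Merge: [25] + [6] -> [6, 25]
  Merge: [2, 31] + [6, 25] -> [2, 6, 25, 31]
Merge: [2, 20, 33, 46] + [2, 6, 25, 31] -> [2, 2, 6, 20, 25, 31, 33, 46]

Final sorted array: [2, 2, 6, 20, 25, 31, 33, 46]

The merge sort proceeds by recursively splitting the array and merging sorted halves.
After all merges, the sorted array is [2, 2, 6, 20, 25, 31, 33, 46].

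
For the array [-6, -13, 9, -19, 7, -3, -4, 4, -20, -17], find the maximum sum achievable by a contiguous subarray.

Using Kadane's algorithm on [-6, -13, 9, -19, 7, -3, -4, 4, -20, -17]:

Scanning through the array:
Position 1 (value -13): max_ending_here = -13, max_so_far = -6
Position 2 (value 9): max_ending_here = 9, max_so_far = 9
Position 3 (value -19): max_ending_here = -10, max_so_far = 9
Position 4 (value 7): max_ending_here = 7, max_so_far = 9
Position 5 (value -3): max_ending_here = 4, max_so_far = 9
Position 6 (value -4): max_ending_here = 0, max_so_far = 9
Position 7 (value 4): max_ending_here = 4, max_so_far = 9
Position 8 (value -20): max_ending_here = -16, max_so_far = 9
Position 9 (value -17): max_ending_here = -17, max_so_far = 9

Maximum subarray: [9]
Maximum sum: 9

The maximum subarray is [9] with sum 9. This subarray runs from index 2 to index 2.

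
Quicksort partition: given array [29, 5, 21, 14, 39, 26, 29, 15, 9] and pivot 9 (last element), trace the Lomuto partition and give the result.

Lomuto partition with pivot = 9:

Initial array: [29, 5, 21, 14, 39, 26, 29, 15, 9]

arr[0]=29 > 9: no swap
arr[1]=5 <= 9: swap with position 0, array becomes [5, 29, 21, 14, 39, 26, 29, 15, 9]
arr[2]=21 > 9: no swap
arr[3]=14 > 9: no swap
arr[4]=39 > 9: no swap
arr[5]=26 > 9: no swap
arr[6]=29 > 9: no swap
arr[7]=15 > 9: no swap

Place pivot at position 1: [5, 9, 21, 14, 39, 26, 29, 15, 29]
Pivot position: 1

After partitioning with pivot 9, the array becomes [5, 9, 21, 14, 39, 26, 29, 15, 29]. The pivot is placed at index 1. All elements to the left of the pivot are <= 9, and all elements to the right are > 9.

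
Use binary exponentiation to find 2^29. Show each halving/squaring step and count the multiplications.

Computing 2^29 by squaring (build up from 2^1; each line after the first costs one multiplication):

2^1 = 2
2^2 = (2^1)^2 = 2^2 = 4
2^3 = 2 * 2^2 = 2 * 4 = 8
2^6 = (2^3)^2 = 8^2 = 64
2^7 = 2 * 2^6 = 2 * 64 = 128
2^14 = (2^7)^2 = 128^2 = 16384
2^28 = (2^14)^2 = 16384^2 = 268435456
2^29 = 2 * 2^28 = 2 * 268435456 = 536870912

Result: 536870912
Multiplications needed: 7 (7 lines after 2^1)

2^29 = 536870912. Using exponentiation by squaring, this requires 7 multiplications. The key idea: if the exponent is even, square the half-power; if odd, multiply by the base once.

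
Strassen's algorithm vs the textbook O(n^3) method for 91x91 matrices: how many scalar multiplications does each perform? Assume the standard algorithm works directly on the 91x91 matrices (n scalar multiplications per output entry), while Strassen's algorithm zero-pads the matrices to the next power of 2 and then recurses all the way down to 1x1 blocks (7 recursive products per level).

Matrix multiplication for 91x91 matrices:

Strassen's algorithm requires power-of-2 dimensions. Pad 91x91 to 128x128 (next power of 2).

Standard algorithm: 91^3 = 753571 multiplications
Strassen's algorithm: 7^(log2(128)) = 7^7 = 823543 multiplications
Difference: 753571 - 823543 = -69972 (Strassen uses MORE here due to padding overhead — for small or just-over-power-of-2 n, padding can outweigh the per-level savings)

Standard: 753571 multiplications (91^3). Strassen: 823543 multiplications (7^7, after padding to 128x128). Strassen reduces 8 recursive multiplications to 7 at each level.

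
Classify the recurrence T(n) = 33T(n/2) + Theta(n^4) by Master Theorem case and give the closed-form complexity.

Master Theorem for T(n) = 33T(n/2) + O(n^4):

a = 33, b = 2, c = 4
log_b(a) = log_2(33) = 5.0444

Case 1: c = 4 < log_2(33) = 5.0444
T(n) = O(n^(log_2 33))

For T(n) = 33T(n/2) + O(n^4): log_2(33) = 5.0444. This is Case 1 of the Master Theorem (c < log_b(a), work dominated by leaves), giving O(n^(log_2 33)).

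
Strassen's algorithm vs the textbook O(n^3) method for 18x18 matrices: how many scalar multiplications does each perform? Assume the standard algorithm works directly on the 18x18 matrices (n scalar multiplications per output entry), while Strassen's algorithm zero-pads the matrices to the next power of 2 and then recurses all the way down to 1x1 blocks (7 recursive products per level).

Matrix multiplication for 18x18 matrices:

Strassen's algorithm requires power-of-2 dimensions. Pad 18x18 to 32x32 (next power of 2).

Standard algorithm: 18^3 = 5832 multiplications
Strassen's algorithm: 7^(log2(32)) = 7^5 = 16807 multiplications
Difference: 5832 - 16807 = -10975 (Strassen uses MORE here due to padding overhead — for small or just-over-power-of-2 n, padding can outweigh the per-level savings)

Standard: 5832 multiplications (18^3). Strassen: 16807 multiplications (7^5, after padding to 32x32). Strassen reduces 8 recursive multiplications to 7 at each level.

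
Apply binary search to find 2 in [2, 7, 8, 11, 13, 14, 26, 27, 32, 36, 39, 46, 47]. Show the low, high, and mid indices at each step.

Binary search for 2 in [2, 7, 8, 11, 13, 14, 26, 27, 32, 36, 39, 46, 47]:

lo=0, hi=12, mid=6, arr[mid]=26 -> 26 > 2, search left half
lo=0, hi=5, mid=2, arr[mid]=8 -> 8 > 2, search left half
lo=0, hi=1, mid=0, arr[mid]=2 -> Found target at index 0!

Binary search finds 2 at index 0 after 3 comparisons. The search repeatedly halves the search space by comparing with the middle element.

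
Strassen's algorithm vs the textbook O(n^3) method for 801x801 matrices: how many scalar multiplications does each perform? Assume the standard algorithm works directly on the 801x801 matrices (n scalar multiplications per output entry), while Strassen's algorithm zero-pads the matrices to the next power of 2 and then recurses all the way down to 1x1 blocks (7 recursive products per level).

Matrix multiplication for 801x801 matrices:

Strassen's algorithm requires power-of-2 dimensions. Pad 801x801 to 1024x1024 (next power of 2).

Standard algorithm: 801^3 = 513922401 multiplications
Strassen's algorithm: 7^(log2(1024)) = 7^10 = 282475249 multiplications
Savings: 513922401 - 282475249 = 231447152 multiplications

Standard: 513922401 multiplications (801^3). Strassen: 282475249 multiplications (7^10, after padding to 1024x1024). Strassen reduces 8 recursive multiplications to 7 at each level.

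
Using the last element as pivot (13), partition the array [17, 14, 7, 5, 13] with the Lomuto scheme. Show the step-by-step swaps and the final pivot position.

Lomuto partition with pivot = 13:

Initial array: [17, 14, 7, 5, 13]

arr[0]=17 > 13: no swap
arr[1]=14 > 13: no swap
arr[2]=7 <= 13: swap with position 0, array becomes [7, 14, 17, 5, 13]
arr[3]=5 <= 13: swap with position 1, array becomes [7, 5, 17, 14, 13]

Place pivot at position 2: [7, 5, 13, 14, 17]
Pivot position: 2

After partitioning with pivot 13, the array becomes [7, 5, 13, 14, 17]. The pivot is placed at index 2. All elements to the left of the pivot are <= 13, and all elements to the right are > 13.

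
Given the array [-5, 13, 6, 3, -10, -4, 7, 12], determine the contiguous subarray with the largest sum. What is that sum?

Using Kadane's algorithm on [-5, 13, 6, 3, -10, -4, 7, 12]:

Scanning through the array:
Position 1 (value 13): max_ending_here = 13, max_so_far = 13
Position 2 (value 6): max_ending_here = 19, max_so_far = 19
Position 3 (value 3): max_ending_here = 22, max_so_far = 22
Position 4 (value -10): max_ending_here = 12, max_so_far = 22
Position 5 (value -4): max_ending_here = 8, max_so_far = 22
Position 6 (value 7): max_ending_here = 15, max_so_far = 22
Position 7 (value 12): max_ending_here = 27, max_so_far = 27

Maximum subarray: [13, 6, 3, -10, -4, 7, 12]
Maximum sum: 27

The maximum subarray is [13, 6, 3, -10, -4, 7, 12] with sum 27. This subarray runs from index 1 to index 7.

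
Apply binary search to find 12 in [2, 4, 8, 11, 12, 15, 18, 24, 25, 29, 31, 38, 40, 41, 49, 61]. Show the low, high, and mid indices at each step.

Binary search for 12 in [2, 4, 8, 11, 12, 15, 18, 24, 25, 29, 31, 38, 40, 41, 49, 61]:

lo=0, hi=15, mid=7, arr[mid]=24 -> 24 > 12, search left half
lo=0, hi=6, mid=3, arr[mid]=11 -> 11 < 12, search right half
lo=4, hi=6, mid=5, arr[mid]=15 -> 15 > 12, search left half
lo=4, hi=4, mid=4, arr[mid]=12 -> Found target at index 4!

Binary search finds 12 at index 4 after 4 comparisons. The search repeatedly halves the search space by comparing with the middle element.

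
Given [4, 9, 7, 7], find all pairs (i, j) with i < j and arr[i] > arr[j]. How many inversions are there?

Finding inversions in [4, 9, 7, 7]:

(1, 2): arr[1]=9 > arr[2]=7
(1, 3): arr[1]=9 > arr[3]=7

Total inversions: 2

The array has 2 inversion(s): (1,2), (1,3). Each pair (i,j) satisfies i < j and arr[i] > arr[j].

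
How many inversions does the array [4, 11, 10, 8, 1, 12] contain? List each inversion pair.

Finding inversions in [4, 11, 10, 8, 1, 12]:

(0, 4): arr[0]=4 > arr[4]=1
(1, 2): arr[1]=11 > arr[2]=10
(1, 3): arr[1]=11 > arr[3]=8
(1, 4): arr[1]=11 > arr[4]=1
(2, 3): arr[2]=10 > arr[3]=8
(2, 4): arr[2]=10 > arr[4]=1
(3, 4): arr[3]=8 > arr[4]=1

Total inversions: 7

The array has 7 inversion(s): (0,4), (1,2), (1,3), (1,4), (2,3), (2,4), (3,4). Each pair (i,j) satisfies i < j and arr[i] > arr[j].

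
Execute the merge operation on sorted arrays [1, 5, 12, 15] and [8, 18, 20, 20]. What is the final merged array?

Merging process:

Compare 1 vs 8: take 1 from left. Merged: [1]
Compare 5 vs 8: take 5 from left. Merged: [1, 5]
Compare 12 vs 8: take 8 from right. Merged: [1, 5, 8]
Compare 12 vs 18: take 12 from left. Merged: [1, 5, 8, 12]
Compare 15 vs 18: take 15 from left. Merged: [1, 5, 8, 12, 15]
Append remaining from right: [18, 20, 20]. Merged: [1, 5, 8, 12, 15, 18, 20, 20]

Final merged array: [1, 5, 8, 12, 15, 18, 20, 20]
Total comparisons: 5

The merged array is [1, 5, 8, 12, 15, 18, 20, 20], requiring 5 comparisons. The merge step runs in O(n) time where n is the total number of elements.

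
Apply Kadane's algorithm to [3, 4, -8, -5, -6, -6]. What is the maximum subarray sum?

Using Kadane's algorithm on [3, 4, -8, -5, -6, -6]:

Scanning through the array:
Position 1 (value 4): max_ending_here = 7, max_so_far = 7
Position 2 (value -8): max_ending_here = -1, max_so_far = 7
Position 3 (value -5): max_ending_here = -5, max_so_far = 7
Position 4 (value -6): max_ending_here = -6, max_so_far = 7
Position 5 (value -6): max_ending_here = -6, max_so_far = 7

Maximum subarray: [3, 4]
Maximum sum: 7

The maximum subarray is [3, 4] with sum 7. This subarray runs from index 0 to index 1.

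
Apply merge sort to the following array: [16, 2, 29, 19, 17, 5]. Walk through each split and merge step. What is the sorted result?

Merge sort trace:

Split: [16, 2, 29, 19, 17, 5] -> [16, 2, 29] and [19, 17, 5]
  Split: [16, 2, 29] -> [16] and [2, 29]
    Split: [2, 29] -> [2] and [29]
    Merge: [2] + [29] -> [2, 29]
  Merge: [16] + [2, 29] -> [2, 16, 29]
  Split: [19, 17, 5] -> [19] and [17, 5]
    Split: [17, 5] -> [17] and [5]
    Merge: [17] + [5] -> [5, 17]
  Merge: [19] + [5, 17] -> [5, 17, 19]
Merge: [2, 16, 29] + [5, 17, 19] -> [2, 5, 16, 17, 19, 29]

Final sorted array: [2, 5, 16, 17, 19, 29]

The merge sort proceeds by recursively splitting the array and merging sorted halves.
After all merges, the sorted array is [2, 5, 16, 17, 19, 29].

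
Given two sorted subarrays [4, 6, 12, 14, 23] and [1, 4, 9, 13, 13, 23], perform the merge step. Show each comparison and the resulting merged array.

Merging process:

Compare 4 vs 1: take 1 from right. Merged: [1]
Compare 4 vs 4: take 4 from left. Merged: [1, 4]
Compare 6 vs 4: take 4 from right. Merged: [1, 4, 4]
Compare 6 vs 9: take 6 from left. Merged: [1, 4, 4, 6]
Compare 12 vs 9: take 9 from right. Merged: [1, 4, 4, 6, 9]
Compare 12 vs 13: take 12 from left. Merged: [1, 4, 4, 6, 9, 12]
Compare 14 vs 13: take 13 from right. Merged: [1, 4, 4, 6, 9, 12, 13]
Compare 14 vs 13: take 13 from right. Merged: [1, 4, 4, 6, 9, 12, 13, 13]
Compare 14 vs 23: take 14 from left. Merged: [1, 4, 4, 6, 9, 12, 13, 13, 14]
Compare 23 vs 23: take 23 from left. Merged: [1, 4, 4, 6, 9, 12, 13, 13, 14, 23]
Append remaining from right: [23]. Merged: [1, 4, 4, 6, 9, 12, 13, 13, 14, 23, 23]

Final merged array: [1, 4, 4, 6, 9, 12, 13, 13, 14, 23, 23]
Total comparisons: 10

The merged array is [1, 4, 4, 6, 9, 12, 13, 13, 14, 23, 23], requiring 10 comparisons. The merge step runs in O(n) time where n is the total number of elements.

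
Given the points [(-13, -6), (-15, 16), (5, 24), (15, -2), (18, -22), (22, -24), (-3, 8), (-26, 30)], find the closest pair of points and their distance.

Computing all pairwise distances among 8 points:

d((-13, -6), (-15, 16)) = 22.0907
d((-13, -6), (5, 24)) = 34.9857
d((-13, -6), (15, -2)) = 28.2843
d((-13, -6), (18, -22)) = 34.8855
d((-13, -6), (22, -24)) = 39.3573
d((-13, -6), (-3, 8)) = 17.2047
d((-13, -6), (-26, 30)) = 38.2753
d((-15, 16), (5, 24)) = 21.5407
d((-15, 16), (15, -2)) = 34.9857
d((-15, 16), (18, -22)) = 50.3289
d((-15, 16), (22, -24)) = 54.4885
d((-15, 16), (-3, 8)) = 14.4222
d((-15, 16), (-26, 30)) = 17.8045
d((5, 24), (15, -2)) = 27.8568
d((5, 24), (18, -22)) = 47.8017
d((5, 24), (22, -24)) = 50.9215
d((5, 24), (-3, 8)) = 17.8885
d((5, 24), (-26, 30)) = 31.5753
d((15, -2), (18, -22)) = 20.2237
d((15, -2), (22, -24)) = 23.0868
d((15, -2), (-3, 8)) = 20.5913
d((15, -2), (-26, 30)) = 52.0096
d((18, -22), (22, -24)) = 4.4721 <-- minimum
d((18, -22), (-3, 8)) = 36.6197
d((18, -22), (-26, 30)) = 68.1175
d((22, -24), (-3, 8)) = 40.6079
d((22, -24), (-26, 30)) = 72.2496
d((-3, 8), (-26, 30)) = 31.8277

Closest pair: (18, -22) and (22, -24) with distance 4.4721

The closest pair is (18, -22) and (22, -24) with Euclidean distance 4.4721. For 8 points, brute-force pairwise comparison is shown above. For large n, the divide-and-conquer algorithm (sort by x, recurse on halves, check the dividing strip) achieves O(n log n).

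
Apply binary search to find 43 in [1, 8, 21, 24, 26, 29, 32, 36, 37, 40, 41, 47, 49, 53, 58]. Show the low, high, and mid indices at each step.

Binary search for 43 in [1, 8, 21, 24, 26, 29, 32, 36, 37, 40, 41, 47, 49, 53, 58]:

lo=0, hi=14, mid=7, arr[mid]=36 -> 36 < 43, search right half
lo=8, hi=14, mid=11, arr[mid]=47 -> 47 > 43, search left half
lo=8, hi=10, mid=9, arr[mid]=40 -> 40 < 43, search right half
lo=10, hi=10, mid=10, arr[mid]=41 -> 41 < 43, search right half
lo=11 > hi=10, target 43 not found

Binary search determines that 43 is not in the array after 4 comparisons. The search space was exhausted without finding the target.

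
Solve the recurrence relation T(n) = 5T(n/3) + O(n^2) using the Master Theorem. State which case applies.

Master Theorem for T(n) = 5T(n/3) + O(n^2):

a = 5, b = 3, c = 2
log_b(a) = log_3(5) = 1.4650

Case 3: c = 2 > log_3(5) = 1.4650
T(n) = O(n^2) = O(n^2)

For T(n) = 5T(n/3) + O(n^2): log_3(5) = 1.4650. This is Case 3 of the Master Theorem (c > log_b(a), work dominated by root), giving O(n^2).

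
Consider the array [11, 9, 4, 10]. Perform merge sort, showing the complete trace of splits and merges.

Merge sort trace:

Split: [11, 9, 4, 10] -> [11, 9] and [4, 10]
  Split: [11, 9] -> [11] and [9]
  Merge: [11] + [9] -> [9, 11]
  Split: [4, 10] -> [4] and [10]
  Merge: [4] + [10] -> [4, 10]
Merge: [9, 11] + [4, 10] -> [4, 9, 10, 11]

Final sorted array: [4, 9, 10, 11]

The merge sort proceeds by recursively splitting the array and merging sorted halves.
After all merges, the sorted array is [4, 9, 10, 11].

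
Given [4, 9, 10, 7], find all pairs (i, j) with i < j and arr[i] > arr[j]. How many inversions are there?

Finding inversions in [4, 9, 10, 7]:

(1, 3): arr[1]=9 > arr[3]=7
(2, 3): arr[2]=10 > arr[3]=7

Total inversions: 2

The array has 2 inversion(s): (1,3), (2,3). Each pair (i,j) satisfies i < j and arr[i] > arr[j].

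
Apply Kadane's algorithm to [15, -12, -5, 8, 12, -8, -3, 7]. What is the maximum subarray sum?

Using Kadane's algorithm on [15, -12, -5, 8, 12, -8, -3, 7]:

Scanning through the array:
Position 1 (value -12): max_ending_here = 3, max_so_far = 15
Position 2 (value -5): max_ending_here = -2, max_so_far = 15
Position 3 (value 8): max_ending_here = 8, max_so_far = 15
Position 4 (value 12): max_ending_here = 20, max_so_far = 20
Position 5 (value -8): max_ending_here = 12, max_so_far = 20
Position 6 (value -3): max_ending_here = 9, max_so_far = 20
Position 7 (value 7): max_ending_here = 16, max_so_far = 20

Maximum subarray: [8, 12]
Maximum sum: 20

The maximum subarray is [8, 12] with sum 20. This subarray runs from index 3 to index 4.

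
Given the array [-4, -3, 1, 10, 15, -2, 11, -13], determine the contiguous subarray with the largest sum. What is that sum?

Using Kadane's algorithm on [-4, -3, 1, 10, 15, -2, 11, -13]:

Scanning through the array:
Position 1 (value -3): max_ending_here = -3, max_so_far = -3
Position 2 (value 1): max_ending_here = 1, max_so_far = 1
Position 3 (value 10): max_ending_here = 11, max_so_far = 11
Position 4 (value 15): max_ending_here = 26, max_so_far = 26
Position 5 (value -2): max_ending_here = 24, max_so_far = 26
Position 6 (value 11): max_ending_here = 35, max_so_far = 35
Position 7 (value -13): max_ending_here = 22, max_so_far = 35

Maximum subarray: [1, 10, 15, -2, 11]
Maximum sum: 35

The maximum subarray is [1, 10, 15, -2, 11] with sum 35. This subarray runs from index 2 to index 6.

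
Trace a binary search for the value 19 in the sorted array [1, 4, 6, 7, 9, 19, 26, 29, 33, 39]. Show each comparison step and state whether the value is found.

Binary search for 19 in [1, 4, 6, 7, 9, 19, 26, 29, 33, 39]:

lo=0, hi=9, mid=4, arr[mid]=9 -> 9 < 19, search right half
lo=5, hi=9, mid=7, arr[mid]=29 -> 29 > 19, search left half
lo=5, hi=6, mid=5, arr[mid]=19 -> Found target at index 5!

Binary search finds 19 at index 5 after 3 comparisons. The search repeatedly halves the search space by comparing with the middle element.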